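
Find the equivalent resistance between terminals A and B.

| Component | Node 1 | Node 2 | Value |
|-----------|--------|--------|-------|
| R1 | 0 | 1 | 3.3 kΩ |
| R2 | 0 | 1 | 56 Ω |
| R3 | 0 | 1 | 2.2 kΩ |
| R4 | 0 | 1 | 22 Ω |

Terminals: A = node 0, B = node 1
Reduce the network between node 0 (A) and node 1 (B) by series/parallel combination:
  Rp1 = R1 ‖ R2 ‖ R3 ‖ R4 (parallel, all between nodes 0 and 1) = 1/(1/3300 + 1/56 + 1/2200 + 1/22) = 15.61 Ω
R_eq = 15.61 Ω

Final answer: 15.61 Ω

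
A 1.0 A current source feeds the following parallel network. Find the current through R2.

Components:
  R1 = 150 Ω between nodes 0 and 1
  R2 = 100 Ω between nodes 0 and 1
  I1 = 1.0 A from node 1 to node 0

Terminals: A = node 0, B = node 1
All resistors sit directly between nodes 0 and 1, so they are in parallel and share one voltage V; the full source current 1 A splits among them.
1/R_par = 1/150 + 1/100 = 0.01667 S  =>  R_par = 60 Ω
V = I × R_par = 1 × 60 = 60 V
I_R2 = V/R2 = 60/100 = 0.6 A

Final answer: 0.6 A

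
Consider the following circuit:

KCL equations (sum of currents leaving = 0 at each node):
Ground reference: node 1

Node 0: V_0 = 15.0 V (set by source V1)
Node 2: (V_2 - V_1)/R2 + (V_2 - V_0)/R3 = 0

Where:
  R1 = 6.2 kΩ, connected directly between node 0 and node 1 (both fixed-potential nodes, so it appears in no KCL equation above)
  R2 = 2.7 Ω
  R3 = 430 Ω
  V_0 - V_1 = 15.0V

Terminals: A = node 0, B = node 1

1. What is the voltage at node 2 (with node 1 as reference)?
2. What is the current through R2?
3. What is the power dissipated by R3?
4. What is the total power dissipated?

Nodal analysis, taking node 1 as the 0 V reference.
Source V1 fixes V_0 = 15 V.
KCL at each unknown node (sum of currents leaving = 0; resistances in Ω):
  Node 2: (V_2 - 0)/2.7 + (V_2 - 15)/430 = 0
Collecting terms: 0.3727 × V_2 = 0.03488  =>  V_2 = 0.0936 V
Part 1:
  Read off the nodal solution: V_2 = 0.0936 V
Part 2:
  I_R2 = (V_1 - V_2)/R2 = (0 - 0.0936)/2.7 = -0.03467 A
  Magnitude: I_R2 = 0.03467 A
Part 3:
  I_R3 = (V_0 - V_2)/R3 = (15 - 0.0936)/430 = 0.03467 A
  P_R3 = I_R3² × R3 = (0.03467)² × 430 = 0.5167 W
Part 4:
  Power in each resistor, P = (ΔV)²/R:
    P_R1 = (15 - 0)²/6200 = 0.03629 W
    P_R2 = (0 - 0.0936)²/2.7 = 0.003245 W
    P_R3 = (15 - 0.0936)²/430 = 0.5167 W
  P_total = P_R1 + P_R2 + P_R3 = 0.5563 W

Final answers:
1. V_2 = 0.0936 V
2. I_R2 = 0.03467 A
3. P_R3 = 0.5167 W
4. P_total = 0.5563 W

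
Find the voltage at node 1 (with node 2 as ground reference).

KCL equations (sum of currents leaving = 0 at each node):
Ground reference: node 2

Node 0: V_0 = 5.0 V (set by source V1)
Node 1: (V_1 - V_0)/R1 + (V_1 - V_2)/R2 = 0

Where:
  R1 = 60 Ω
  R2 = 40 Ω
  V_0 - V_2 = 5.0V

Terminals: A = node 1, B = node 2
Nodal analysis, taking node 2 as the 0 V reference.
Source V1 fixes V_0 = 5 V.
KCL at each unknown node (sum of currents leaving = 0; resistances in Ω):
  Node 1: (V_1 - 5)/60 + (V_1 - 0)/40 = 0
Collecting terms: 0.04167 × V_1 = 0.08333  =>  V_1 = 2 V
The requested potential is V_1 = 2 V.

Final answer: V_1 = 2 V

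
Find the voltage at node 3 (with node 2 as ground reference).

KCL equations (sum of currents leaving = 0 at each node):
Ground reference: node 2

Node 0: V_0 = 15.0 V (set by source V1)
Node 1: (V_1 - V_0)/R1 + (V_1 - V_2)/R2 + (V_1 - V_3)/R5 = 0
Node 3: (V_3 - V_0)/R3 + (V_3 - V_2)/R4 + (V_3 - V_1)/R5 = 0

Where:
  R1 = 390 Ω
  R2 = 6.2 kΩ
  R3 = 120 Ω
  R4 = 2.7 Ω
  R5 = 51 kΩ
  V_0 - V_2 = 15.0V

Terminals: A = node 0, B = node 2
Nodal analysis, taking node 2 as the 0 V reference.
Source V1 fixes V_0 = 15 V.
KCL at each unknown node (sum of currents leaving = 0; resistances in Ω):
  Node 1: (V_1 - 15)/390 + (V_1 - 0)/6200 + (V_1 - V_3)/51000 = 0
  Node 3: (V_3 - 15)/120 + (V_3 - 0)/2.7 + (V_3 - V_1)/51000 = 0
Collecting terms (coefficients in siemens):
  0.002745·V_1 - 0.00001961·V_3 = 0.03846
  0.3787·V_3 - 0.00001961·V_1 = 0.125
Determinant D = (0.002745)(0.3787) - (-0.00001961)(-0.00001961) = 0.00104
V_1 = [(0.03846)(0.3787) - (-0.00001961)(0.125)]/D = 14.01 V
V_3 = [(0.002745)(0.125) - (0.03846)(-0.00001961)]/D = 0.3308 V
The requested potential is V_3 = 0.3308 V.

Final answer: V_3 = 0.3308 V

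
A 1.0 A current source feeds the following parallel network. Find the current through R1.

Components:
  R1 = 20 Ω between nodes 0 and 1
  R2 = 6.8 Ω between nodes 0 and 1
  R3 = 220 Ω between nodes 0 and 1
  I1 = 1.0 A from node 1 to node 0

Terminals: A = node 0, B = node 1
All resistors sit directly between nodes 0 and 1, so they are in parallel and share one voltage V; the full source current 1 A splits among them.
1/R_par = 1/20 + 1/6.8 + 1/220 = 0.2016 S  =>  R_par = 4.96 Ω
V = I × R_par = 1 × 4.96 = 4.96 V
I_R1 = V/R1 = 4.96/20 = 0.248 A

Final answer: 0.248 A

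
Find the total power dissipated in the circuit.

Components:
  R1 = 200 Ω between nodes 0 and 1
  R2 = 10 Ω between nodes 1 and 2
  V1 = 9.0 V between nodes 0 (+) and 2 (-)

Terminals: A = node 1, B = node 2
Nodal analysis, taking node 2 as the 0 V reference.
Source V1 fixes V_0 = 9 V.
KCL at each unknown node (sum of currents leaving = 0; resistances in Ω):
  Node 1: (V_1 - 9)/200 + (V_1 - 0)/10 = 0
Collecting terms: 0.105 × V_1 = 0.045  =>  V_1 = 0.4286 V
Power in each resistor, P = (ΔV)²/R:
  P_R1 = (9 - 0.4286)²/200 = 0.3673 W
  P_R2 = (0.4286 - 0)²/10 = 0.01837 W
P_total = P_R1 + P_R2 = 0.3857 W

Final answer: 0.3857 W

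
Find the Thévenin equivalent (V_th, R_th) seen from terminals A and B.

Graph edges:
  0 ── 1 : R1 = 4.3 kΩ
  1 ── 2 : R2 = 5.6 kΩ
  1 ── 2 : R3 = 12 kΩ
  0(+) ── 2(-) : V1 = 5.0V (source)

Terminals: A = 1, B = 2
Step 1 — V_th is the open-circuit voltage V_A - V_B (nothing connected across the terminals).
Nodal analysis, taking node 2 as the 0 V reference.
Source V1 fixes V_0 = 5 V.
KCL at each unknown node (sum of currents leaving = 0; resistances in Ω):
  Node 1: (V_1 - 5)/4300 + (V_1 - 0)/5600 + (V_1 - 0)/12000 = 0
Collecting terms: 0.0004945 × V_1 = 0.001163  =>  V_1 = 2.352 V
V_th = V_1 - V_2 = 2.352 - 0 = 2.352 V
Step 2 — R_th: zero the source — replace V1 by a short circuit (node 2 merges into node 0) — and find the resistance seen between A (node 1) and B (node 0).
Reduce the network between node 1 (A) and node 0 (B) by series/parallel combination:
  Rp1 = R1 ‖ R2 ‖ R3 (parallel, all between nodes 0 and 1) = 1/(1/4300 + 1/5600 + 1/12000) = 2022 Ω
R_th = 2.022 kΩ

Final answer: V_th = 2.352 V, R_th = 2.022 kΩ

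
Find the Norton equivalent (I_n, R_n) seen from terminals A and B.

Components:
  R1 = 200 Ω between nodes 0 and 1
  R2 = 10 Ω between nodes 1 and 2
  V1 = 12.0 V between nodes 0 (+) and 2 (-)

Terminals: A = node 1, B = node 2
Find the Thévenin equivalent first; then I_n = V_th/R_th and R_n = R_th.
Step 1 — V_th is the open-circuit voltage V_A - V_B (nothing connected across the terminals).
Nodal analysis, taking node 2 as the 0 V reference.
Source V1 fixes V_0 = 12 V.
KCL at each unknown node (sum of currents leaving = 0; resistances in Ω):
  Node 1: (V_1 - 12)/200 + (V_1 - 0)/10 = 0
Collecting terms: 0.105 × V_1 = 0.06  =>  V_1 = 0.5714 V
V_th = V_1 - V_2 = 0.5714 - 0 = 0.5714 V
Step 2 — R_th: zero the source — replace V1 by a short circuit (node 2 merges into node 0) — and find the resistance seen between A (node 1) and B (node 0).
Reduce the network between node 1 (A) and node 0 (B) by series/parallel combination:
  Rp1 = R1 ‖ R2 (parallel, both between nodes 0 and 1) = 1/(1/200 + 1/10) = 9.524 Ω
R_th = 9.524 Ω
I_n = V_th/R_th = 0.5714/9.524 = 0.06 A, and R_n = R_th = 9.524 Ω

Final answer: I_n = 0.06 A, R_n = 9.524 Ω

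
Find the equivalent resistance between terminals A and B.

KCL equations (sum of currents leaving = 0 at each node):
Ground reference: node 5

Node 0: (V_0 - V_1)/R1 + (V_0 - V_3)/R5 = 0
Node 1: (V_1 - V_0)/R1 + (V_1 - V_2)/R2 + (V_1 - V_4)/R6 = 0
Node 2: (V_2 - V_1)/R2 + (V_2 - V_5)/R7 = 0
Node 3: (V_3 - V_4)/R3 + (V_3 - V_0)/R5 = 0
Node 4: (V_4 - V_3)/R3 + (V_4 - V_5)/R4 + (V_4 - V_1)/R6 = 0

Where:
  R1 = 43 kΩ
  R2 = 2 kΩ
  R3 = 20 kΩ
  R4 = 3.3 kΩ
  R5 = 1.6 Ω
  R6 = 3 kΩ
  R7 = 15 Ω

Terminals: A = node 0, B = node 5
The network is not a plain series/parallel combination. Inject a 1 A test current into terminal A (node 0) and return it from terminal B (node 5); then R_eq = V_A / (1 A).
Nodal analysis, taking node 5 as the 0 V reference.
Current source I_test pushes 1 A into node 0 and draws it out of node 5.
KCL at each unknown node (sum of currents leaving = 0; resistances in Ω):
  Node 0: (V_0 - V_1)/43000 + (V_0 - V_3)/1.6 - 1 = 0
  Node 1: (V_1 - V_0)/43000 + (V_1 - V_2)/2000 + (V_1 - V_4)/3000 = 0
  Node 2: (V_2 - V_1)/2000 + (V_2 - 0)/15 = 0
  Node 3: (V_3 - V_0)/1.6 + (V_3 - V_4)/20000 = 0
  Node 4: (V_4 - V_1)/3000 + (V_4 - V_3)/20000 + (V_4 - 0)/3300 = 0
Collecting terms (coefficients in siemens):
  0.625·V_0 - 0.00002326·V_1 - 0.625·V_3 = 1
  0.0008566·V_1 - 0.00002326·V_0 - 0.0005·V_2 - 0.0003333·V_4 = 0
  0.06717·V_2 - 0.0005·V_1 = 0
  0.625·V_3 - 0.625·V_0 - 0.00005·V_4 = 0
  0.0006864·V_4 - 0.0003333·V_1 - 0.00005·V_3 = 0
Solving these 5 simultaneous equations (Gaussian elimination) gives:
  V_0 = 15070 V, V_1 = 1037 V, V_2 = 7.72 V, V_3 = 15070 V
  V_4 = 1602 V
R_eq = V_0 / 1 A = 15070 Ω = 15.07 kΩ

Final answer: 15.07 kΩ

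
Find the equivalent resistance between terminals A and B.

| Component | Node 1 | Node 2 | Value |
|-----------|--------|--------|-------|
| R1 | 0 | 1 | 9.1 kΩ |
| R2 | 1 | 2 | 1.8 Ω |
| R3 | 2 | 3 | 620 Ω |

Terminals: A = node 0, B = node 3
Reduce the network between node 0 (A) and node 3 (B) by series/parallel combination:
  Rs1 = R1 + R2 (series, joined only at node 1) = 9100 + 1.8 = 9102 Ω
  Rs2 = R3 + Rs1 (series, joined only at node 2) = 620 + 9102 = 9722 Ω
R_eq = 9.722 kΩ

Final answer: 9.722 kΩ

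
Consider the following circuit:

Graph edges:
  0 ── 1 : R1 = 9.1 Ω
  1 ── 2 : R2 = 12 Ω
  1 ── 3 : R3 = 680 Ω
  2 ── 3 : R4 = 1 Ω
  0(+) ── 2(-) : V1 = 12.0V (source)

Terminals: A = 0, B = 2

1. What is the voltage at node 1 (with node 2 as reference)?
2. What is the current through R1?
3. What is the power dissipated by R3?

Nodal analysis, taking node 2 as the 0 V reference.
Source V1 fixes V_0 = 12 V.
KCL at each unknown node (sum of currents leaving = 0; resistances in Ω):
  Node 1: (V_1 - 12)/9.1 + (V_1 - 0)/12 + (V_1 - V_3)/680 = 0
  Node 3: (V_3 - V_1)/680 + (V_3 - 0)/1 = 0
Collecting terms (coefficients in siemens):
  0.1947·V_1 - 0.001471·V_3 = 1.319
  1.001·V_3 - 0.001471·V_1 = 0
Determinant D = (0.1947)(1.001) - (-0.001471)(-0.001471) = 0.195
V_1 = [(1.319)(1.001) - (-0.001471)(0)]/D = 6.773 V
V_3 = [(0.1947)(0) - (1.319)(-0.001471)]/D = 0.009946 V
Part 1:
  Read off the nodal solution: V_1 = 6.773 V
Part 2:
  I_R1 = (V_0 - V_1)/R1 = (12 - 6.773)/9.1 = 0.5744 A
  Magnitude: I_R1 = 0.5744 A
Part 3:
  I_R3 = (V_1 - V_3)/R3 = (6.773 - 0.009946)/680 = 0.009946 A
  P_R3 = I_R3² × R3 = (0.009946)² × 680 = 0.06727 W

Final answers:
1. V_1 = 6.773 V
2. I_R1 = 0.5744 A
3. P_R3 = 0.06727 W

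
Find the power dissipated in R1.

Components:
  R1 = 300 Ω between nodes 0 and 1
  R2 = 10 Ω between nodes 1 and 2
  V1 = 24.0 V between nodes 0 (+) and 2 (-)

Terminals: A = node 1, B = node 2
Nodal analysis, taking node 2 as the 0 V reference.
Source V1 fixes V_0 = 24 V.
KCL at each unknown node (sum of currents leaving = 0; resistances in Ω):
  Node 1: (V_1 - 24)/300 + (V_1 - 0)/10 = 0
Collecting terms: 0.1033 × V_1 = 0.08  =>  V_1 = 0.7742 V
I_R1 = (V_0 - V_1)/R1 = (24 - 0.7742)/300 = 0.07742 A
P_R1 = I_R1² × R1 = (0.07742)² × 300 = 1.798 W

Final answer: 1.798 W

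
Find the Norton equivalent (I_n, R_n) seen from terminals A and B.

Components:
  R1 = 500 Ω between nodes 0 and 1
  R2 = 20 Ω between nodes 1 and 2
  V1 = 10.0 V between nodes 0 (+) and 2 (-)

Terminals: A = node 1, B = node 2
Find the Thévenin equivalent first; then I_n = V_th/R_th and R_n = R_th.
Step 1 — V_th is the open-circuit voltage V_A - V_B (nothing connected across the terminals).
Nodal analysis, taking node 2 as the 0 V reference.
Source V1 fixes V_0 = 10 V.
KCL at each unknown node (sum of currents leaving = 0; resistances in Ω):
  Node 1: (V_1 - 10)/500 + (V_1 - 0)/20 = 0
Collecting terms: 0.052 × V_1 = 0.02  =>  V_1 = 0.3846 V
V_th = V_1 - V_2 = 0.3846 - 0 = 0.3846 V
Step 2 — R_th: zero the source — replace V1 by a short circuit (node 2 merges into node 0) — and find the resistance seen between A (node 1) and B (node 0).
Reduce the network between node 1 (A) and node 0 (B) by series/parallel combination:
  Rp1 = R1 ‖ R2 (parallel, both between nodes 0 and 1) = 1/(1/500 + 1/20) = 19.23 Ω
R_th = 19.23 Ω
I_n = V_th/R_th = 0.3846/19.23 = 0.02 A, and R_n = R_th = 19.23 Ω

Final answer: I_n = 0.02 A, R_n = 19.23 Ω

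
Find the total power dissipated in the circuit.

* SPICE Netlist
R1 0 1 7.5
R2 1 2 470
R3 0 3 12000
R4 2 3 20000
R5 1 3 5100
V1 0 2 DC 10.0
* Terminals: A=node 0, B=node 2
Nodal analysis, taking node 2 as the 0 V reference.
Source V1 fixes V_0 = 10 V.
KCL at each unknown node (sum of currents leaving = 0; resistances in Ω):
  Node 1: (V_1 - 10)/7.5 + (V_1 - 0)/470 + (V_1 - V_3)/5100 = 0
  Node 3: (V_3 - 10)/12000 + (V_3 - 0)/20000 + (V_3 - V_1)/5100 = 0
Collecting terms (coefficients in siemens):
  0.1357·V_1 - 0.0001961·V_3 = 1.333
  0.0003294·V_3 - 0.0001961·V_1 = 0.0008333
Determinant D = (0.1357)(0.0003294) - (-0.0001961)(-0.0001961) = 0.00004465
V_1 = [(1.333)(0.0003294) - (-0.0001961)(0.0008333)]/D = 9.841 V
V_3 = [(0.1357)(0.0008333) - (1.333)(-0.0001961)]/D = 8.387 V
Power in each resistor, P = (ΔV)²/R:
  P_R1 = (10 - 9.841)²/7.5 = 0.003378 W
  P_R2 = (9.841 - 0)²/470 = 0.206 W
  P_R3 = (10 - 8.387)²/12000 = 0.0002167 W
  P_R4 = (0 - 8.387)²/20000 = 0.003517 W
  P_R5 = (9.841 - 8.387)²/5100 = 0.0004142 W
P_total = P_R1 + P_R2 + P_R3 + P_R4 + P_R5 = 0.2136 W

Final answer: 0.2136 W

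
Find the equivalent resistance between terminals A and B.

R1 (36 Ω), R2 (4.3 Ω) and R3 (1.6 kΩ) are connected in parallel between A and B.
Reduce the network between node 0 (A) and node 1 (B) by series/parallel combination:
  Rp1 = R1 ‖ R2 ‖ R3 (parallel, all between nodes 0 and 1) = 1/(1/36 + 1/4.3 + 1/1600) = 3.832 Ω
R_eq = 3.832 Ω

Final answer: 3.832 Ω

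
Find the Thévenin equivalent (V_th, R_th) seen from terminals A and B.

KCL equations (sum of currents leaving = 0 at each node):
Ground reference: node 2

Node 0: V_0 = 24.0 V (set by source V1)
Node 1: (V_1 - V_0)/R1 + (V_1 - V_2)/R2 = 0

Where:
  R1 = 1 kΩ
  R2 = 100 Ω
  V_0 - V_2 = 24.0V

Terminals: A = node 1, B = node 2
Step 1 — V_th is the open-circuit voltage V_A - V_B (nothing connected across the terminals).
Nodal analysis, taking node 2 as the 0 V reference.
Source V1 fixes V_0 = 24 V.
KCL at each unknown node (sum of currents leaving = 0; resistances in Ω):
  Node 1: (V_1 - 24)/1000 + (V_1 - 0)/100 = 0
Collecting terms: 0.011 × V_1 = 0.024  =>  V_1 = 2.182 V
V_th = V_1 - V_2 = 2.182 - 0 = 2.182 V
Step 2 — R_th: zero the source — replace V1 by a short circuit (node 2 merges into node 0) — and find the resistance seen between A (node 1) and B (node 0).
Reduce the network between node 1 (A) and node 0 (B) by series/parallel combination:
  Rp1 = R1 ‖ R2 (parallel, both between nodes 0 and 1) = 1/(1/1000 + 1/100) = 90.91 Ω
R_th = 90.91 Ω

Final answer: V_th = 2.182 V, R_th = 90.91 Ω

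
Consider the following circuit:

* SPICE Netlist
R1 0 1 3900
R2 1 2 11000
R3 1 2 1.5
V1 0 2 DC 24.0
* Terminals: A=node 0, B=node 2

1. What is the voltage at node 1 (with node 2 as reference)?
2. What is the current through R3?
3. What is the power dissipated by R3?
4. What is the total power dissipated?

Nodal analysis, taking node 2 as the 0 V reference.
Source V1 fixes V_0 = 24 V.
KCL at each unknown node (sum of currents leaving = 0; resistances in Ω):
  Node 1: (V_1 - 24)/3900 + (V_1 - 0)/11000 + (V_1 - 0)/1.5 = 0
Collecting terms: 0.667 × V_1 = 0.006154  =>  V_1 = 0.009226 V
Part 1:
  Read off the nodal solution: V_1 = 0.009226 V
Part 2:
  I_R3 = (V_1 - V_2)/R3 = (0.009226 - 0)/1.5 = 0.006151 A
  Magnitude: I_R3 = 0.006151 A
Part 3:
  I_R3 = (V_1 - V_2)/R3 = (0.009226 - 0)/1.5 = 0.006151 A
  P_R3 = I_R3² × R3 = (0.006151)² × 1.5 = 0.00005675 W
Part 4:
  Power in each resistor, P = (ΔV)²/R:
    P_R1 = (24 - 0.009226)²/3900 = 0.1476 W
    P_R2 = (0.009226 - 0)²/11000 = 0.000000007738 W
    P_R3 = (0.009226 - 0)²/1.5 = 0.00005675 W
  P_total = P_R1 + P_R2 + P_R3 = 0.1476 W

Final answers:
1. V_1 = 0.009226 V
2. I_R3 = 0.006151 A
3. P_R3 = 5.675e-05 W
4. P_total = 0.1476 W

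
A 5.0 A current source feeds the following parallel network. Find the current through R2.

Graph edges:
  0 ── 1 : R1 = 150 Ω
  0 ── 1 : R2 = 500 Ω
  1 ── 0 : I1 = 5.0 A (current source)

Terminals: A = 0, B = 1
All resistors sit directly between nodes 0 and 1, so they are in parallel and share one voltage V; the full source current 5 A splits among them.
1/R_par = 1/150 + 1/500 = 0.008667 S  =>  R_par = 115.4 Ω
V = I × R_par = 5 × 115.4 = 576.9 V
I_R2 = V/R2 = 576.9/500 = 1.154 A

Final answer: 1.154 A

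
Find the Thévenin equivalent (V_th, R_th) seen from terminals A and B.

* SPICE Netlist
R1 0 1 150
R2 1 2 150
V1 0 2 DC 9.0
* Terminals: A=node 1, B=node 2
Step 1 — V_th is the open-circuit voltage V_A - V_B (nothing connected across the terminals).
Nodal analysis, taking node 2 as the 0 V reference.
Source V1 fixes V_0 = 9 V.
KCL at each unknown node (sum of currents leaving = 0; resistances in Ω):
  Node 1: (V_1 - 9)/150 + (V_1 - 0)/150 = 0
Collecting terms: 0.01333 × V_1 = 0.06  =>  V_1 = 4.5 V
V_th = V_1 - V_2 = 4.5 - 0 = 4.5 V
Step 2 — R_th: zero the source — replace V1 by a short circuit (node 2 merges into node 0) — and find the resistance seen between A (node 1) and B (node 0).
Reduce the network between node 1 (A) and node 0 (B) by series/parallel combination:
  Rp1 = R1 ‖ R2 (parallel, both between nodes 0 and 1) = 1/(1/150 + 1/150) = 75 Ω
R_th = 75 Ω

Final answer: V_th = 4.5 V, R_th = 75 Ω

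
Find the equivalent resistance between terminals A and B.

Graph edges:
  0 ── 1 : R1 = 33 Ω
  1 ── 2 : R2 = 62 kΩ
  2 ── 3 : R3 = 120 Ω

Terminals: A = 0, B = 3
Reduce the network between node 0 (A) and node 3 (B) by series/parallel combination:
  Rs1 = R1 + R2 (series, joined only at node 1) = 33 + 62000 = 62030 Ω
  Rs2 = R3 + Rs1 (series, joined only at node 2) = 120 + 62030 = 62150 Ω
R_eq = 62.15 kΩ

Final answer: 62.15 kΩ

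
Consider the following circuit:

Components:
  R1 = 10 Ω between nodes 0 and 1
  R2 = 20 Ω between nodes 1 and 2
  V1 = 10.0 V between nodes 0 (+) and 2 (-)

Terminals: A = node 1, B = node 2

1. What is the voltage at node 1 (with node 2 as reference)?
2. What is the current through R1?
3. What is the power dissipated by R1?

Nodal analysis, taking node 2 as the 0 V reference.
Source V1 fixes V_0 = 10 V.
KCL at each unknown node (sum of currents leaving = 0; resistances in Ω):
  Node 1: (V_1 - 10)/10 + (V_1 - 0)/20 = 0
Collecting terms: 0.15 × V_1 = 1  =>  V_1 = 6.667 V
Part 1:
  Read off the nodal solution: V_1 = 6.667 V
Part 2:
  I_R1 = (V_0 - V_1)/R1 = (10 - 6.667)/10 = 0.3333 A
  Magnitude: I_R1 = 0.3333 A
Part 3:
  I_R1 = (V_0 - V_1)/R1 = (10 - 6.667)/10 = 0.3333 A
  P_R1 = I_R1² × R1 = (0.3333)² × 10 = 1.111 W

Final answers:
1. V_1 = 6.667 V
2. I_R1 = 0.3333 A
3. P_R1 = 1.111 W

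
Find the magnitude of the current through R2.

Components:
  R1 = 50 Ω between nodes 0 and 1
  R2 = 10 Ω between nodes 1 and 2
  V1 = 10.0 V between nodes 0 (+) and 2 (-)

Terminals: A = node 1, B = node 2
Nodal analysis, taking node 2 as the 0 V reference.
Source V1 fixes V_0 = 10 V.
KCL at each unknown node (sum of currents leaving = 0; resistances in Ω):
  Node 1: (V_1 - 10)/50 + (V_1 - 0)/10 = 0
Collecting terms: 0.12 × V_1 = 0.2  =>  V_1 = 1.667 V
I_R2 = (V_1 - V_2)/R2 = (1.667 - 0)/10 = 0.1667 A
|I_R2| = 0.1667 A

Final answer: |I_R2| = 0.1667 A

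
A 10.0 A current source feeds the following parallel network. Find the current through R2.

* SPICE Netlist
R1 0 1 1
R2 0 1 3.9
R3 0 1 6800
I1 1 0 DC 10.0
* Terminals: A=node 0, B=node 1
All resistors sit directly between nodes 0 and 1, so they are in parallel and share one voltage V; the full source current 10 A splits among them.
1/R_par = 1/1 + 1/3.9 + 1/6800 = 1.257 S  =>  R_par = 0.7958 Ω
V = I × R_par = 10 × 0.7958 = 7.958 V
I_R2 = V/R2 = 7.958/3.9 = 2.041 A

Final answer: 2.041 A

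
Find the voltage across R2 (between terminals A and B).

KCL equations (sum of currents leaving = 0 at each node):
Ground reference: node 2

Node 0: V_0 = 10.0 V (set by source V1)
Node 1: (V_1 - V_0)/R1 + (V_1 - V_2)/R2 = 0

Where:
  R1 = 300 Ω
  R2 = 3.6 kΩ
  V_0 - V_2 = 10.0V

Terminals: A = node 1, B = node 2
R1 and R2 are in series across V1 (node 0 → node 1 → node 2), and the output A–B is taken across R2, so this is a voltage divider.
Series current: I = V1/(R1 + R2) = 10/(300 + 3600) = 10/3900 = 0.002564 A
V_R2 = I × R2 = V1 × R2/(R1 + R2) = 10 × 3600/3900 = 9.231 V

Final answer: 9.231 V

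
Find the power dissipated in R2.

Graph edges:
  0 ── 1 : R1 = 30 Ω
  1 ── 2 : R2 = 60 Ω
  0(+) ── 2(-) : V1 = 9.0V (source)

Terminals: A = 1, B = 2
Nodal analysis, taking node 2 as the 0 V reference.
Source V1 fixes V_0 = 9 V.
KCL at each unknown node (sum of currents leaving = 0; resistances in Ω):
  Node 1: (V_1 - 9)/30 + (V_1 - 0)/60 = 0
Collecting terms: 0.05 × V_1 = 0.3  =>  V_1 = 6 V
I_R2 = (V_1 - V_2)/R2 = (6 - 0)/60 = 0.1 A
P_R2 = I_R2² × R2 = (0.1)² × 60 = 0.6 W

Final answer: 0.6 W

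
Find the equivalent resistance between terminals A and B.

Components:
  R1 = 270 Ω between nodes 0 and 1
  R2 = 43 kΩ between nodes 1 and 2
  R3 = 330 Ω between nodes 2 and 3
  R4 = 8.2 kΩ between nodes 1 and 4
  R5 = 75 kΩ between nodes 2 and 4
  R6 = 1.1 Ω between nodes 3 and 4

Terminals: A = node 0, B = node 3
The network is not a plain series/parallel combination. Inject a 1 A test current into terminal A (node 0) and return it from terminal B (node 3); then R_eq = V_A / (1 A).
Nodal analysis, taking node 3 as the 0 V reference.
Current source I_test pushes 1 A into node 0 and draws it out of node 3.
KCL at each unknown node (sum of currents leaving = 0; resistances in Ω):
  Node 0: (V_0 - V_1)/270 - 1 = 0
  Node 1: (V_1 - V_0)/270 + (V_1 - V_2)/43000 + (V_1 - V_4)/8200 = 0
  Node 2: (V_2 - V_1)/43000 + (V_2 - 0)/330 + (V_2 - V_4)/75000 = 0
  Node 4: (V_4 - V_1)/8200 + (V_4 - V_2)/75000 + (V_4 - 0)/1.1 = 0
Collecting terms (coefficients in siemens):
  0.003704·V_0 - 0.003704·V_1 = 1
  0.003849·V_1 - 0.003704·V_0 - 0.00002326·V_2 - 0.000122·V_4 = 0
  0.003067·V_2 - 0.00002326·V_1 - 0.00001333·V_4 = 0
  0.9092·V_4 - 0.000122·V_1 - 0.00001333·V_2 = 0
Solving these 4 simultaneous equations (Gaussian elimination) gives:
  V_0 = 7166 V, V_1 = 6896 V, V_2 = 52.29 V, V_4 = 0.9257 V
R_eq = V_0 / 1 A = 7166 Ω = 7.166 kΩ

Final answer: 7.166 kΩ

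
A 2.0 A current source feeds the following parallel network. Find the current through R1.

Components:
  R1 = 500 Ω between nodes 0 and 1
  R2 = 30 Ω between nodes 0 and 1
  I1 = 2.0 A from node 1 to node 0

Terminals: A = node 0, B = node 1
All resistors sit directly between nodes 0 and 1, so they are in parallel and share one voltage V; the full source current 2 A splits among them.
1/R_par = 1/500 + 1/30 = 0.03533 S  =>  R_par = 28.3 Ω
V = I × R_par = 2 × 28.3 = 56.6 V
I_R1 = V/R1 = 56.6/500 = 0.1132 A

Final answer: 0.1132 A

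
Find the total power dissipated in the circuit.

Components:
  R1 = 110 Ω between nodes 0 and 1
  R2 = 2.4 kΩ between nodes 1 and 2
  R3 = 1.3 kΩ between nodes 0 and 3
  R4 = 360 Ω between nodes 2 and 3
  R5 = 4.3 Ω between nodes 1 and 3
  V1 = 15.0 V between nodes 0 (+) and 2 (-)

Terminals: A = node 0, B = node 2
Nodal analysis, taking node 2 as the 0 V reference.
Source V1 fixes V_0 = 15 V.
KCL at each unknown node (sum of currents leaving = 0; resistances in Ω):
  Node 1: (V_1 - 15)/110 + (V_1 - 0)/2400 + (V_1 - V_3)/4.3 = 0
  Node 3: (V_3 - 15)/1300 + (V_3 - 0)/360 + (V_3 - V_1)/4.3 = 0
Collecting terms (coefficients in siemens):
  0.2421·V_1 - 0.2326·V_3 = 0.1364
  0.2361·V_3 - 0.2326·V_1 = 0.01154
Determinant D = (0.2421)(0.2361) - (-0.2326)(-0.2326) = 0.00307
V_1 = [(0.1364)(0.2361) - (-0.2326)(0.01154)]/D = 11.36 V
V_3 = [(0.2421)(0.01154) - (0.1364)(-0.2326)]/D = 11.24 V
Power in each resistor, P = (ΔV)²/R:
  P_R1 = (15 - 11.36)²/110 = 0.1203 W
  P_R2 = (11.36 - 0)²/2400 = 0.0538 W
  P_R3 = (15 - 11.24)²/1300 = 0.01087 W
  P_R4 = (0 - 11.24)²/360 = 0.351 W
  P_R5 = (11.36 - 11.24)²/4.3 = 0.003452 W
P_total = P_R1 + P_R2 + P_R3 + P_R4 + P_R5 = 0.5394 W

Final answer: 0.5394 W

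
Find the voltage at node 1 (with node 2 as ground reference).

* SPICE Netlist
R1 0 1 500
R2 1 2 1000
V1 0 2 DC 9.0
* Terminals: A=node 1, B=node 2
Nodal analysis, taking node 2 as the 0 V reference.
Source V1 fixes V_0 = 9 V.
KCL at each unknown node (sum of currents leaving = 0; resistances in Ω):
  Node 1: (V_1 - 9)/500 + (V_1 - 0)/1000 = 0
Collecting terms: 0.003 × V_1 = 0.018  =>  V_1 = 6 V
The requested potential is V_1 = 6 V.

Final answer: V_1 = 6 V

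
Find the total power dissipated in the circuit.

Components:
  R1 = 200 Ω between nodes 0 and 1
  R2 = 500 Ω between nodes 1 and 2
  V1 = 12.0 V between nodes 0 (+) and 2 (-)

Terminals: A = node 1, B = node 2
Nodal analysis, taking node 2 as the 0 V reference.
Source V1 fixes V_0 = 12 V.
KCL at each unknown node (sum of currents leaving = 0; resistances in Ω):
  Node 1: (V_1 - 12)/200 + (V_1 - 0)/500 = 0
Collecting terms: 0.007 × V_1 = 0.06  =>  V_1 = 8.571 V
Power in each resistor, P = (ΔV)²/R:
  P_R1 = (12 - 8.571)²/200 = 0.05878 W
  P_R2 = (8.571 - 0)²/500 = 0.1469 W
P_total = P_R1 + P_R2 = 0.2057 W

Final answer: 0.2057 W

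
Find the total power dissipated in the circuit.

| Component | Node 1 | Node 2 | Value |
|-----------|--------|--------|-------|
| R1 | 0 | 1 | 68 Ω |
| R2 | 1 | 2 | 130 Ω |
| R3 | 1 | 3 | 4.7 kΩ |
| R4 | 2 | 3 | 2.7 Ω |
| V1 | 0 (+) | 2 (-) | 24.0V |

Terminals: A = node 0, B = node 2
Nodal analysis, taking node 2 as the 0 V reference.
Source V1 fixes V_0 = 24 V.
KCL at each unknown node (sum of currents leaving = 0; resistances in Ω):
  Node 1: (V_1 - 24)/68 + (V_1 - 0)/130 + (V_1 - V_3)/4700 = 0
  Node 3: (V_3 - V_1)/4700 + (V_3 - 0)/2.7 = 0
Collecting terms (coefficients in siemens):
  0.02261·V_1 - 0.0002128·V_3 = 0.3529
  0.3706·V_3 - 0.0002128·V_1 = 0
Determinant D = (0.02261)(0.3706) - (-0.0002128)(-0.0002128) = 0.008379
V_1 = [(0.3529)(0.3706) - (-0.0002128)(0)]/D = 15.61 V
V_3 = [(0.02261)(0) - (0.3529)(-0.0002128)]/D = 0.008962 V
Power in each resistor, P = (ΔV)²/R:
  P_R1 = (24 - 15.61)²/68 = 1.035 W
  P_R2 = (15.61 - 0)²/130 = 1.874 W
  P_R3 = (15.61 - 0.008962)²/4700 = 0.05178 W
  P_R4 = (0 - 0.008962)²/2.7 = 0.00002975 W
P_total = P_R1 + P_R2 + P_R3 + P_R4 = 2.961 W

Final answer: 2.961 W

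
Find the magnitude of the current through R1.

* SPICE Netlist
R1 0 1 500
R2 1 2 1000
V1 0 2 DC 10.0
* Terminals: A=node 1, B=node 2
Nodal analysis, taking node 2 as the 0 V reference.
Source V1 fixes V_0 = 10 V.
KCL at each unknown node (sum of currents leaving = 0; resistances in Ω):
  Node 1: (V_1 - 10)/500 + (V_1 - 0)/1000 = 0
Collecting terms: 0.003 × V_1 = 0.02  =>  V_1 = 6.667 V
I_R1 = (V_0 - V_1)/R1 = (10 - 6.667)/500 = 0.006667 A
|I_R1| = 0.006667 A

Final answer: |I_R1| = 0.006667 A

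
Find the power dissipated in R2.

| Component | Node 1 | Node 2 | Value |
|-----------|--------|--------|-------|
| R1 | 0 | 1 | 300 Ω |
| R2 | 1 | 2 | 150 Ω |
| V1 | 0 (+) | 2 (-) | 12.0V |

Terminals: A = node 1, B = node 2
Nodal analysis, taking node 2 as the 0 V reference.
Source V1 fixes V_0 = 12 V.
KCL at each unknown node (sum of currents leaving = 0; resistances in Ω):
  Node 1: (V_1 - 12)/300 + (V_1 - 0)/150 = 0
Collecting terms: 0.01 × V_1 = 0.04  =>  V_1 = 4 V
I_R2 = (V_1 - V_2)/R2 = (4 - 0)/150 = 0.02667 A
P_R2 = I_R2² × R2 = (0.02667)² × 150 = 0.1067 W

Final answer: 0.1067 W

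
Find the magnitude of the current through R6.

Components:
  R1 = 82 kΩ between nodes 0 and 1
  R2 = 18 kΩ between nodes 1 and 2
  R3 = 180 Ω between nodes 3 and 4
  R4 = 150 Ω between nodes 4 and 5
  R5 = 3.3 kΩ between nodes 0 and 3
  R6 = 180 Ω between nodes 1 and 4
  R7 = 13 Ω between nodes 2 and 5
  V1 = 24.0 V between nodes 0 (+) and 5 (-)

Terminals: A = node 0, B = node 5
Nodal analysis, taking node 5 as the 0 V reference.
Source V1 fixes V_0 = 24 V.
KCL at each unknown node (sum of currents leaving = 0; resistances in Ω):
  Node 1: (V_1 - 24)/82000 + (V_1 - V_2)/18000 + (V_1 - V_4)/180 = 0
  Node 2: (V_2 - V_1)/18000 + (V_2 - 0)/13 = 0
  Node 3: (V_3 - V_4)/180 + (V_3 - 24)/3300 = 0
  Node 4: (V_4 - V_3)/180 + (V_4 - 0)/150 + (V_4 - V_1)/180 = 0
Collecting terms (coefficients in siemens):
  0.005623·V_1 - 0.00005556·V_2 - 0.005556·V_4 = 0.0002927
  0.07698·V_2 - 0.00005556·V_1 = 0
  0.005859·V_3 - 0.005556·V_4 = 0.007273
  0.01778·V_4 - 0.005556·V_1 - 0.005556·V_3 = 0
Solving these 4 simultaneous equations (Gaussian elimination) gives:
  V_1 = 1.063 V, V_2 = 0.0007673 V, V_3 = 2.212 V, V_4 = 1.023 V
I_R6 = (V_1 - V_4)/R6 = (1.063 - 1.023)/180 = 0.0002207 A
|I_R6| = 0.0002207 A

Final answer: |I_R6| = 0.0002207 A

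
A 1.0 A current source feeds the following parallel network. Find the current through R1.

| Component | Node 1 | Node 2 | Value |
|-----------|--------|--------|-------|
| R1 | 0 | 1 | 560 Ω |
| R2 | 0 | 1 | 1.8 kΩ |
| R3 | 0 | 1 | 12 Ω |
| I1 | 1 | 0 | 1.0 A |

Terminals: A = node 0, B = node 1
All resistors sit directly between nodes 0 and 1, so they are in parallel and share one voltage V; the full source current 1 A splits among them.
1/R_par = 1/560 + 1/1800 + 1/12 = 0.08567 S  =>  R_par = 11.67 Ω
V = I × R_par = 1 × 11.67 = 11.67 V
I_R1 = V/R1 = 11.67/560 = 0.02084 A

Final answer: 0.02084 A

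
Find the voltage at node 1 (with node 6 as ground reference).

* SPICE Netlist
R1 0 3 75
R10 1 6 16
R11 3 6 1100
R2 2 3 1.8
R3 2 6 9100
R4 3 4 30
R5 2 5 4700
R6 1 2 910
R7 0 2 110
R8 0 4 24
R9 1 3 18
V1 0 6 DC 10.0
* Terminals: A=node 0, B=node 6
Nodal analysis, taking node 6 as the 0 V reference.
Source V1 fixes V_0 = 10 V.
KCL at each unknown node (sum of currents leaving = 0; resistances in Ω):
  Node 1: (V_1 - V_2)/910 + (V_1 - V_3)/18 + (V_1 - 0)/16 = 0
  Node 2: (V_2 - V_3)/1.8 + (V_2 - 0)/9100 + (V_2 - V_5)/4700 + (V_2 - V_1)/910 + (V_2 - 10)/110 = 0
  Node 3: (V_3 - 10)/75 + (V_3 - V_2)/1.8 + (V_3 - V_4)/30 + (V_3 - V_1)/18 + (V_3 - 0)/1100 = 0
  Node 4: (V_4 - V_3)/30 + (V_4 - 10)/24 = 0
  Node 5: (V_5 - V_2)/4700 = 0
Collecting terms (coefficients in siemens):
  0.1192·V_1 - 0.001099·V_2 - 0.05556·V_3 = 0
  0.5661·V_2 - 0.001099·V_1 - 0.5556·V_3 - 0.0002128·V_5 = 0.09091
  0.6587·V_3 - 0.05556·V_1 - 0.5556·V_2 - 0.03333·V_4 = 0.1333
  0.075·V_4 - 0.03333·V_3 = 0.4167
  0.0002128·V_5 - 0.0002128·V_2 = 0
Solving these 5 simultaneous equations (Gaussian elimination) gives:
  V_1 = 2.712 V, V_2 = 5.766 V, V_3 = 5.704 V, V_4 = 8.09 V
  V_5 = 5.766 V
The requested potential is V_1 = 2.712 V.

Final answer: V_1 = 2.712 V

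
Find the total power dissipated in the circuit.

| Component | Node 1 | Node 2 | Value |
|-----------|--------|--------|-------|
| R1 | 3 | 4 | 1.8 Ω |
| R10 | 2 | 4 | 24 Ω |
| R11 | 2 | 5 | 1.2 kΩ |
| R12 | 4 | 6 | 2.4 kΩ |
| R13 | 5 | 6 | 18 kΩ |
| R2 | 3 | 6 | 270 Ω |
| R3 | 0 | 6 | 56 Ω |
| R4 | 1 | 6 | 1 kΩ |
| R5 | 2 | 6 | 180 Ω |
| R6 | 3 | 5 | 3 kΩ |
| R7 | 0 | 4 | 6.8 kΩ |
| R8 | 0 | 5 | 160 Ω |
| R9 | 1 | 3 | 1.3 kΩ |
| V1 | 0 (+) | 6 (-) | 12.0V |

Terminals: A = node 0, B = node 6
Nodal analysis, taking node 6 as the 0 V reference.
Source V1 fixes V_0 = 12 V.
KCL at each unknown node (sum of currents leaving = 0; resistances in Ω):
  Node 1: (V_1 - 0)/1000 + (V_1 - V_3)/1300 = 0
  Node 2: (V_2 - 0)/180 + (V_2 - V_4)/24 + (V_2 - V_5)/1200 = 0
  Node 3: (V_3 - V_4)/1.8 + (V_3 - 0)/270 + (V_3 - V_5)/3000 + (V_3 - V_1)/1300 = 0
  Node 4: (V_4 - V_3)/1.8 + (V_4 - 12)/6800 + (V_4 - V_2)/24 + (V_4 - 0)/2400 = 0
  Node 5: (V_5 - V_3)/3000 + (V_5 - 12)/160 + (V_5 - V_2)/1200 + (V_5 - 0)/18000 = 0
Collecting terms (coefficients in siemens):
  0.001769·V_1 - 0.0007692·V_3 = 0
  0.04806·V_2 - 0.04167·V_4 - 0.0008333·V_5 = 0
  0.5604·V_3 - 0.0007692·V_1 - 0.5556·V_4 - 0.0003333·V_5 = 0
  0.5978·V_4 - 0.04167·V_2 - 0.5556·V_3 = 0.001765
  0.007472·V_5 - 0.0008333·V_2 - 0.0003333·V_3 = 0.075
Solving these 5 simultaneous equations (Gaussian elimination) gives:
  V_1 = 0.5156 V, V_2 = 1.208 V, V_3 = 1.186 V, V_4 = 1.189 V
  V_5 = 10.22 V
Power in each resistor, P = (ΔV)²/R:
  P_R1 = (1.186 - 1.189)²/1.8 = 0.00000646 W
  P_R2 = (1.186 - 0)²/270 = 0.005208 W
  P_R3 = (12 - 0)²/56 = 2.571 W
  P_R4 = (0.5156 - 0)²/1000 = 0.0002658 W
  P_R5 = (1.208 - 0)²/180 = 0.008113 W
  P_R6 = (1.186 - 10.22)²/3000 = 0.02723 W
  P_R7 = (12 - 1.189)²/6800 = 0.01719 W
  P_R8 = (12 - 10.22)²/160 = 0.01969 W
  P_R9 = (0.5156 - 1.186)²/1300 = 0.0003456 W
  P_R10 = (1.208 - 1.189)²/24 = 0.00001537 W
  P_R11 = (1.208 - 10.22)²/1200 = 0.06775 W
  P_R12 = (1.189 - 0)²/2400 = 0.0005893 W
  P_R13 = (10.22 - 0)²/18000 = 0.005808 W
P_total = P_R1 + P_R2 + P_R3 + P_R4 + P_R5 + P_R6 + P_R7 + P_R8 + P_R9 + P_R10 + P_R11 + P_R12 + P_R13 = 2.724 W

Final answer: 2.724 W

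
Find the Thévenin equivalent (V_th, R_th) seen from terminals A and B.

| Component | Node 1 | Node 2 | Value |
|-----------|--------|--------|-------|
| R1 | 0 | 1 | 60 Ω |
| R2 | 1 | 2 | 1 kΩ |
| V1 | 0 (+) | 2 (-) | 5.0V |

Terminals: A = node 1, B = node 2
Step 1 — V_th is the open-circuit voltage V_A - V_B (nothing connected across the terminals).
Nodal analysis, taking node 2 as the 0 V reference.
Source V1 fixes V_0 = 5 V.
KCL at each unknown node (sum of currents leaving = 0; resistances in Ω):
  Node 1: (V_1 - 5)/60 + (V_1 - 0)/1000 = 0
Collecting terms: 0.01767 × V_1 = 0.08333  =>  V_1 = 4.717 V
V_th = V_1 - V_2 = 4.717 - 0 = 4.717 V
Step 2 — R_th: zero the source — replace V1 by a short circuit (node 2 merges into node 0) — and find the resistance seen between A (node 1) and B (node 0).
Reduce the network between node 1 (A) and node 0 (B) by series/parallel combination:
  Rp1 = R1 ‖ R2 (parallel, both between nodes 0 and 1) = 1/(1/60 + 1/1000) = 56.6 Ω
R_th = 56.6 Ω

Final answer: V_th = 4.717 V, R_th = 56.6 Ω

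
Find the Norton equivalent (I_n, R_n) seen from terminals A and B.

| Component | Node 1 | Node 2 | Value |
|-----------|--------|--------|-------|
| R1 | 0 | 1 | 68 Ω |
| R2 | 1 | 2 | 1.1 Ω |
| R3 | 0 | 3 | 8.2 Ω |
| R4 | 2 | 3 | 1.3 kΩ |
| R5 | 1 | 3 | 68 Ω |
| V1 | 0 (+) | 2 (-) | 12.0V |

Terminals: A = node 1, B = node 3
Find the Thévenin equivalent first; then I_n = V_th/R_th and R_n = R_th.
Step 1 — V_th is the open-circuit voltage V_A - V_B (nothing connected across the terminals).
Nodal analysis, taking node 2 as the 0 V reference.
Source V1 fixes V_0 = 12 V.
KCL at each unknown node (sum of currents leaving = 0; resistances in Ω):
  Node 1: (V_1 - 12)/68 + (V_1 - 0)/1.1 + (V_1 - V_3)/68 = 0
  Node 3: (V_3 - 12)/8.2 + (V_3 - 0)/1300 + (V_3 - V_1)/68 = 0
Collecting terms (coefficients in siemens):
  0.9385·V_1 - 0.01471·V_3 = 0.1765
  0.1374·V_3 - 0.01471·V_1 = 1.463
Determinant D = (0.9385)(0.1374) - (-0.01471)(-0.01471) = 0.1288
V_1 = [(0.1765)(0.1374) - (-0.01471)(1.463)]/D = 0.3555 V
V_3 = [(0.9385)(1.463) - (0.1765)(-0.01471)]/D = 10.69 V
V_th = V_1 - V_3 = 0.3555 - 10.69 = -10.33 V
Step 2 — R_th: zero the source — replace V1 by a short circuit (node 2 merges into node 0) — and find the resistance seen between A (node 1) and B (node 3).
Reduce the network between node 1 (A) and node 3 (B) by series/parallel combination:
  Rp1 = R1 ‖ R2 (parallel, both between nodes 0 and 1) = 1/(1/68 + 1/1.1) = 1.082 Ω
  Rp2 = R3 ‖ R4 (parallel, both between nodes 0 and 3) = 1/(1/8.2 + 1/1300) = 8.149 Ω
  Rs1 = Rp1 + Rp2 (series, joined only at node 0) = 1.082 + 8.149 = 9.231 Ω
  Rp3 = R5 ‖ Rs1 (parallel, both between nodes 1 and 3) = 1/(1/68 + 1/9.231) = 8.128 Ω
R_th = 8.128 Ω
I_n = V_th/R_th = -10.33/8.128 = -1.271 A, and R_n = R_th = 8.128 Ω

Final answer: I_n = -1.271 A, R_n = 8.128 Ω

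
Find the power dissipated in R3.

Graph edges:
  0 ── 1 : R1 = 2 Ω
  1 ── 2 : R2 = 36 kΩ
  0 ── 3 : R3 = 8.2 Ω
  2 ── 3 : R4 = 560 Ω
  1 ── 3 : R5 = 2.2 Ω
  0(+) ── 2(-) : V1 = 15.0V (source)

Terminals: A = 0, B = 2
Nodal analysis, taking node 2 as the 0 V reference.
Source V1 fixes V_0 = 15 V.
KCL at each unknown node (sum of currents leaving = 0; resistances in Ω):
  Node 1: (V_1 - 15)/2 + (V_1 - 0)/36000 + (V_1 - V_3)/2.2 = 0
  Node 3: (V_3 - 15)/8.2 + (V_3 - 0)/560 + (V_3 - V_1)/2.2 = 0
Collecting terms (coefficients in siemens):
  0.9546·V_1 - 0.4545·V_3 = 7.5
  0.5783·V_3 - 0.4545·V_1 = 1.829
Determinant D = (0.9546)(0.5783) - (-0.4545)(-0.4545) = 0.3454
V_1 = [(7.5)(0.5783) - (-0.4545)(1.829)]/D = 14.96 V
V_3 = [(0.9546)(1.829) - (7.5)(-0.4545)]/D = 14.93 V
I_R3 = (V_0 - V_3)/R3 = (15 - 14.93)/8.2 = 0.009095 A
P_R3 = I_R3² × R3 = (0.009095)² × 8.2 = 0.0006782 W

Final answer: 0.0006782 W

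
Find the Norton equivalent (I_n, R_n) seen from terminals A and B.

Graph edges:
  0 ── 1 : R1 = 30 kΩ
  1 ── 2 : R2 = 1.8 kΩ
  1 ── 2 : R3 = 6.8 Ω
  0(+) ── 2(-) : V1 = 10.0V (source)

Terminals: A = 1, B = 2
Find the Thévenin equivalent first; then I_n = V_th/R_th and R_n = R_th.
Step 1 — V_th is the open-circuit voltage V_A - V_B (nothing connected across the terminals).
Nodal analysis, taking node 2 as the 0 V reference.
Source V1 fixes V_0 = 10 V.
KCL at each unknown node (sum of currents leaving = 0; resistances in Ω):
  Node 1: (V_1 - 10)/30000 + (V_1 - 0)/1800 + (V_1 - 0)/6.8 = 0
Collecting terms: 0.1476 × V_1 = 0.0003333  =>  V_1 = 0.002258 V
V_th = V_1 - V_2 = 0.002258 - 0 = 0.002258 V
Step 2 — R_th: zero the source — replace V1 by a short circuit (node 2 merges into node 0) — and find the resistance seen between A (node 1) and B (node 0).
Reduce the network between node 1 (A) and node 0 (B) by series/parallel combination:
  Rp1 = R1 ‖ R2 ‖ R3 (parallel, all between nodes 0 and 1) = 1/(1/30000 + 1/1800 + 1/6.8) = 6.773 Ω
R_th = 6.773 Ω
I_n = V_th/R_th = 0.002258/6.773 = 0.0003333 A, and R_n = R_th = 6.773 Ω

Final answer: I_n = 0.0003333 A, R_n = 6.773 Ω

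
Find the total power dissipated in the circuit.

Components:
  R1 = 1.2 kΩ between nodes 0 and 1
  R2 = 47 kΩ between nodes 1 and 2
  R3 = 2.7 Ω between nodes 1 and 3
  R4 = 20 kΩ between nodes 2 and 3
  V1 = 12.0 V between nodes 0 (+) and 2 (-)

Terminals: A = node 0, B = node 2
Nodal analysis, taking node 2 as the 0 V reference.
Source V1 fixes V_0 = 12 V.
KCL at each unknown node (sum of currents leaving = 0; resistances in Ω):
  Node 1: (V_1 - 12)/1200 + (V_1 - 0)/47000 + (V_1 - V_3)/2.7 = 0
  Node 3: (V_3 - V_1)/2.7 + (V_3 - 0)/20000 = 0
Collecting terms (coefficients in siemens):
  0.3712·V_1 - 0.3704·V_3 = 0.01
  0.3704·V_3 - 0.3704·V_1 = 0
Determinant D = (0.3712)(0.3704) - (-0.3704)(-0.3704) = 0.0003351
V_1 = [(0.01)(0.3704) - (-0.3704)(0)]/D = 11.05 V
V_3 = [(0.3712)(0) - (0.01)(-0.3704)]/D = 11.05 V
Power in each resistor, P = (ΔV)²/R:
  P_R1 = (12 - 11.05)²/1200 = 0.0007449 W
  P_R2 = (11.05 - 0)²/47000 = 0.0026 W
  P_R3 = (11.05 - 11.05)²/2.7 = 0.0000008247 W
  P_R4 = (0 - 11.05)²/20000 = 0.006109 W
P_total = P_R1 + P_R2 + P_R3 + P_R4 = 0.009454 W

Final answer: 0.009454 W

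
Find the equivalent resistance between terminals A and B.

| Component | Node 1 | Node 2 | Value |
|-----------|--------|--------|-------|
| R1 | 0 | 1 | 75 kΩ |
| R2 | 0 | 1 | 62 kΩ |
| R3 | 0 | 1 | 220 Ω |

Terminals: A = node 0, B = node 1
Reduce the network between node 0 (A) and node 1 (B) by series/parallel combination:
  Rp1 = R1 ‖ R2 ‖ R3 (parallel, all between nodes 0 and 1) = 1/(1/75000 + 1/62000 + 1/220) = 218.6 Ω
R_eq = 218.6 Ω

Final answer: 218.6 Ω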